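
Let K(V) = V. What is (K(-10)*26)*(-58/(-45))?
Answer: -3016/9 ≈ -335.11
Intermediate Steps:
(K(-10)*26)*(-58/(-45)) = (-10*26)*(-58/(-45)) = -(-15080)*(-1)/45 = -260*58/45 = -3016/9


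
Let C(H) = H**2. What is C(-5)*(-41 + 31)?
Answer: -250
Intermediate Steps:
C(-5)*(-41 + 31) = (-5)**2*(-41 + 31) = 25*(-10) = -250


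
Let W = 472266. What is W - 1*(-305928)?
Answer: 778194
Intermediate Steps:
W - 1*(-305928) = 472266 - 1*(-305928) = 472266 + 305928 = 778194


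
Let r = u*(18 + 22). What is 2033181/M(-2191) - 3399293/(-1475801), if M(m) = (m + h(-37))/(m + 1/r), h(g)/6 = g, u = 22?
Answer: 5785344289415781419/3133774875440 ≈ 1.8461e+6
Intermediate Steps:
h(g) = 6*g
r = 880 (r = 22*(18 + 22) = 22*40 = 880)
M(m) = (-222 + m)/(1/880 + m) (M(m) = (m + 6*(-37))/(m + 1/880) = (m - 222)/(m + 1/880) = (-222 + m)/(1/880 + m))
2033181/M(-2191) - 3399293/(-1475801) = 2033181/((880*(-222 - 2191)/(1 + 880*(-2191)))) - 3399293/(-1475801) = 2033181/((880*(-2413)/(1 - 1928080))) - 3399293*(-1/1475801) = 2033181/((880*(-2413)/(-1928079))) + 3399293/1475801 = 2033181/((880*(-1/1928079)*(-2413))) + 3399293/1475801 = 2033181/(2123440/1928079) + 3399293/1475801 = 2033181*(1928079/2123440) + 3399293/1475801 = 3920133589299/2123440 + 3399293/1475801 = 5785344289415781419/3133774875440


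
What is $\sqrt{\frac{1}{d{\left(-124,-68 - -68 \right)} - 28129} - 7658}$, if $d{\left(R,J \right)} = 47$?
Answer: $\frac{i \sqrt{6039089056474}}{28082} \approx 87.51 i$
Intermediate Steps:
$\sqrt{\frac{1}{d{\left(-124,-68 - -68 \right)} - 28129} - 7658} = \sqrt{\frac{1}{47 - 28129} - 7658} = \sqrt{\frac{1}{-28082} - 7658} = \sqrt{- \frac{1}{28082} - 7658} = \sqrt{- \frac{215051957}{28082}} = \frac{i \sqrt{6039089056474}}{28082}$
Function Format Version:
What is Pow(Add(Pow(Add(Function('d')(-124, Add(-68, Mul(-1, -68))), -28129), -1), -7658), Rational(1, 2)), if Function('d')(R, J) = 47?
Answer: Mul(Rational(1, 28082), I, Pow(6039089056474, Rational(1, 2))) ≈ Mul(87.510, I)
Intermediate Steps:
Pow(Add(Pow(Add(Function('d')(-124, Add(-68, Mul(-1, -68))), -28129), -1), -7658), Rational(1, 2)) = Pow(Add(Pow(Add(47, -28129), -1), -7658), Rational(1, 2)) = Pow(Add(Pow(-28082, -1), -7658), Rational(1, 2)) = Pow(Add(Rational(-1, 28082), -7658), Rational(1, 2)) = Pow(Rational(-215051957, 28082), Rational(1, 2)) = Mul(Rational(1, 28082), I, Pow(6039089056474, Rational(1, 2)))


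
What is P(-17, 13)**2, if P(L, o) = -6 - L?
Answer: 121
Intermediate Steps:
P(-17, 13)**2 = (-6 - 1*(-17))**2 = (-6 + 17)**2 = 11**2 = 121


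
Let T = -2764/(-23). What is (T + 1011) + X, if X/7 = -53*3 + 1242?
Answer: 200380/23 ≈ 8712.2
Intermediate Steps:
X = 7581 (X = 7*(-53*3 + 1242) = 7*(-159 + 1242) = 7*1083 = 7581)
T = 2764/23 (T = -2764*(-1/23) = 2764/23 ≈ 120.17)
(T + 1011) + X = (2764/23 + 1011) + 7581 = 26017/23 + 7581 = 200380/23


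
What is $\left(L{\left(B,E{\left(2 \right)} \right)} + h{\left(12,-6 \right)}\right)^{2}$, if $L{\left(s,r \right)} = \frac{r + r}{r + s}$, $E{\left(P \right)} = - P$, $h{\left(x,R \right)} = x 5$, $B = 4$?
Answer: $3364$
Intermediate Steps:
$h{\left(x,R \right)} = 5 x$
$L{\left(s,r \right)} = \frac{2 r}{r + s}$
$\left(L{\left(B,E{\left(2 \right)} \right)} + h{\left(12,-6 \right)}\right)^{2} = \left(\frac{2 \left(\left(-1\right) 2\right)}{\left(-1\right) 2 + 4} + 5 \cdot 12\right)^{2} = \left(2 \left(-2\right) \frac{1}{-2 + 4} + 60\right)^{2} = \left(2 \left(-2\right) \frac{1}{2} + 60\right)^{2} = \left(-2 + 60\right)^{2} = 58^{2} = 3364$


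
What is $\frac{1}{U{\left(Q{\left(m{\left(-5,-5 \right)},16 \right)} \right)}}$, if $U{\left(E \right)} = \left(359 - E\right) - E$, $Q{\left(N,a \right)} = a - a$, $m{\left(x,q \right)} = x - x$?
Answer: $\frac{1}{359} \approx 0.0027855$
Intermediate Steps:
$m{\left(x,q \right)} = 0$
$Q{\left(N,a \right)} = 0$
$U{\left(E \right)} = 359 - 2 E$
$\frac{1}{U{\left(Q{\left(m{\left(-5,-5 \right)},16 \right)} \right)}} = \frac{1}{359 - 0} = \frac{1}{359 + 0} = \frac{1}{359}$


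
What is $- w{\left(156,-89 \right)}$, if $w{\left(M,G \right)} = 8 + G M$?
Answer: $13876$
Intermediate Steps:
$- w{\left(156,-89 \right)} = - (8 - 13884) = \left(-1\right) \left(-13876\right) = 13876$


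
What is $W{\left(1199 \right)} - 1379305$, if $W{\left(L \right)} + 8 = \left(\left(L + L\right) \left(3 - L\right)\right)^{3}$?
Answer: $-23590713442728035825$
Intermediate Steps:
$W{\left(L \right)} = -8 + 8 L^{3} \left(3 - L\right)^{3}$ ($W{\left(L \right)} = -8 + \left(\left(L + L\right) \left(3 - L\right)\right)^{3} = -8 + \left(2 L \left(3 - L\right)\right)^{3} = -8 + 8 L^{3} \left(3 - L\right)^{3}$)
$W{\left(1199 \right)} - 1379305 = \left(-8 - 8 \cdot 1199^{3} \left(-3 + 1199\right)^{3}\right) - 1379305 = \left(-8 - 13789468792 \cdot 1196^{3}\right) - 1379305 = \left(-8 - 13789468792 \cdot 1710777536\right) - 1379305 = \left(-8 - 23590713442726656512\right) - 1379305 = -23590713442726656520 - 1379305 = -23590713442728035825$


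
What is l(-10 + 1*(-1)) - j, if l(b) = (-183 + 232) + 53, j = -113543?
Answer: 113645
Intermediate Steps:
l(b) = 102 (l(b) = 49 + 53 = 102)
l(-10 + 1*(-1)) - j = 102 - 1*(-113543) = 102 + 113543 = 113645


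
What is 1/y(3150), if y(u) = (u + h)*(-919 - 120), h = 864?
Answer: -1/4170546 ≈ -2.3978e-7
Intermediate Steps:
y(u) = -897696 - 1039*u (y(u) = (u + 864)*(-919 - 120) = (864 + u)*(-1039) = -897696 - 1039*u)
1/y(3150) = 1/(-897696 - 1039*3150) = 1/(-897696 - 3272850) = 1/(-4170546) = -1/4170546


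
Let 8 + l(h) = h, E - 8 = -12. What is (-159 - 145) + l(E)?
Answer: -316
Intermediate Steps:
E = -4 (E = 8 - 12 = -4)
l(h) = -8 + h
(-159 - 145) + l(E) = (-159 - 145) + (-8 - 4) = -304 - 12 = -316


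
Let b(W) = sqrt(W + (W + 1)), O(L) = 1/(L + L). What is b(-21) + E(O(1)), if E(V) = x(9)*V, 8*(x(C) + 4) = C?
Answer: -23/16 + I*sqrt(41) ≈ -1.4375 + 6.4031*I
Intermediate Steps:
x(C) = -4 + C/8
O(L) = 1/(2*L)
E(V) = -23*V/8 (E(V) = (-4 + (1/8)*9)*V = (-4 + 9/8)*V = -23*V/8)
b(W) = sqrt(1 + 2*W) (b(W) = sqrt(W + (1 + W)) = sqrt(1 + 2*W))
b(-21) + E(O(1)) = sqrt(1 + 2*(-21)) - 23/(16*1) = sqrt(1 - 42) - 23/16 = sqrt(-41) - 23/8*1/2 = I*sqrt(41) - 23/16 = -23/16 + I*sqrt(41)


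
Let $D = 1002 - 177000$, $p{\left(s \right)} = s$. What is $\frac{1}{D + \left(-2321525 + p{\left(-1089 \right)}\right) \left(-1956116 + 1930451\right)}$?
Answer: $\frac{1}{59609712312} \approx 1.6776 \cdot 10^{-11}$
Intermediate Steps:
$D = -175998$ ($D = 1002 - 177000 = -175998$)
$\frac{1}{D + \left(-2321525 + p{\left(-1089 \right)}\right) \left(-1956116 + 1930451\right)} = \frac{1}{-175998 + \left(-2321525 - 1089\right) \left(-1956116 + 1930451\right)} = \frac{1}{-175998 - -59609888310} = \frac{1}{-175998 + 59609888310} = \frac{1}{59609712312}$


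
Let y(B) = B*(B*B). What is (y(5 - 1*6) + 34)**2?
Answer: 1089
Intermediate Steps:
y(B) = B**3 (y(B) = B*B**2 = B**3)
(y(5 - 1*6) + 34)**2 = ((5 - 1*6)**3 + 34)**2 = ((5 - 6)**3 + 34)**2 = ((-1)**3 + 34)**2 = (-1 + 34)**2 = 33**2 = 1089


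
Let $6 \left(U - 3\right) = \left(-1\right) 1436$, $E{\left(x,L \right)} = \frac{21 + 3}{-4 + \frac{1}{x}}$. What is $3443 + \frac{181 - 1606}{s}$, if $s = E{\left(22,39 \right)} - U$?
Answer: $\frac{68849644}{20033} \approx 3436.8$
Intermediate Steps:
$E{\left(x,L \right)} = \frac{24}{-4 + \frac{1}{x}}$
$U = - \frac{709}{3}$ ($U = 3 + \frac{\left(-1\right) 1436}{6} = 3 + \frac{1}{6} \left(-1436\right) = 3 - \frac{718}{3} = - \frac{709}{3} \approx -236.33$)
$s = \frac{20033}{87}$ ($s = \left(-24\right) 22 \frac{1}{-1 + 4 \cdot 22} - - \frac{709}{3} = \left(-24\right) 22 \frac{1}{-1 + 88} + \frac{709}{3} = \left(-24\right) 22 \cdot \frac{1}{87} + \frac{709}{3} = - \frac{176}{29} + \frac{709}{3} = \frac{20033}{87} \approx 230.26$)
$3443 + \frac{181 - 1606}{s} = 3443 + \frac{181 - 1606}{\frac{20033}{87}} = 3443 - \frac{123975}{20033} = \frac{68849644}{20033}$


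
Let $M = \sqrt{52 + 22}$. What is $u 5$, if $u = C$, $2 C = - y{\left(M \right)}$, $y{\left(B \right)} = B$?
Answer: $- \frac{5 \sqrt{74}}{2} \approx -21.506$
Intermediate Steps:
$M = \sqrt{74} \approx 8.6023$
$C = - \frac{\sqrt{74}}{2}$ ($C = \frac{\left(-1\right) \sqrt{74}}{2} = - \frac{\sqrt{74}}{2} \approx -4.3012$)
$u = - \frac{\sqrt{74}}{2} \approx -4.3012$
$u 5 = - \frac{\sqrt{74}}{2} \cdot 5 = - \frac{5 \sqrt{74}}{2}$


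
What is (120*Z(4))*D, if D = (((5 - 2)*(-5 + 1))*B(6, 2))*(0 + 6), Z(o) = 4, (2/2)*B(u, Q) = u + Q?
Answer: -276480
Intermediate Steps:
B(u, Q) = Q + u (B(u, Q) = u + Q = Q + u)
D = -576 (D = (((5 - 2)*(-5 + 1))*(2 + 6))*(0 + 6) = ((3*(-4))*8)*6 = -12*8*6 = -96*6 = -576)
(120*Z(4))*D = (120*4)*(-576) = 480*(-576) = -276480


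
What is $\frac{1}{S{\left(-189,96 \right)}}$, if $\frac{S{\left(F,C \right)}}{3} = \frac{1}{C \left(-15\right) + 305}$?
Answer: $- \frac{1135}{3} \approx -378.33$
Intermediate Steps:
$S{\left(F,C \right)} = \frac{3}{305 - 15 C}$ ($S{\left(F,C \right)} = \frac{3}{C \left(-15\right) + 305} = \frac{3}{- 15 C + 305} = \frac{3}{305 - 15 C}$)
$\frac{1}{S{\left(-189,96 \right)}} = \frac{1}{\left(-3\right) \frac{1}{-305 + 15 \cdot 96}} = \frac{1}{\left(-3\right) \frac{1}{-305 + 1440}} = \frac{1}{\left(-3\right) \frac{1}{1135}} = \frac{1}{- \frac{3}{1135}} = - \frac{1135}{3}$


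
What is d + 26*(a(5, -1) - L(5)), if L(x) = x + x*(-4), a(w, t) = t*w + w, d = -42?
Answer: 348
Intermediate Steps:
a(w, t) = w + t*w
L(x) = -3*x (L(x) = x - 4*x = -3*x)
d + 26*(a(5, -1) - L(5)) = -42 + 26*(5*(1 - 1) - (-3)*5) = -42 + 26*(5*0 - 1*(-15)) = -42 + 26*(0 + 15) = -42 + 26*15 = -42 + 390 = 348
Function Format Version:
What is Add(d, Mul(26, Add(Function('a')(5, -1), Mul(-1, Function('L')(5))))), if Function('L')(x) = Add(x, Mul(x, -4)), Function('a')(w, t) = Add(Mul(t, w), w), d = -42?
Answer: 348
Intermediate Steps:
Function('a')(w, t) = Add(w, Mul(t, w))
Function('L')(x) = Mul(-3, x) (Function('L')(x) = Add(x, Mul(-4, x)) = Mul(-3, x))
Add(d, Mul(26, Add(Function('a')(5, -1), Mul(-1, Function('L')(5))))) = Add(-42, Mul(26, Add(Mul(5, Add(1, -1)), Mul(-1, Mul(-3, 5))))) = Add(-42, Mul(26, Add(Mul(5, 0), Mul(-1, -15)))) = Add(-42, Mul(26, Add(0, 15))) = Add(-42, Mul(26, 15)) = Add(-42, 390) = 348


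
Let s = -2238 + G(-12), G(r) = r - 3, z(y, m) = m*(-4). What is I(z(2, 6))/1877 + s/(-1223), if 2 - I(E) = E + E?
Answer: 4290031/2295571 ≈ 1.8688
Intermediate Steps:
z(y, m) = -4*m
G(r) = -3 + r
I(E) = 2 - 2*E (I(E) = 2 - (E + E) = 2 - 2*E)
s = -2253 (s = -2238 + (-3 - 12) = -2238 - 15 = -2253)
I(z(2, 6))/1877 + s/(-1223) = (2 - (-8)*6)/1877 - 2253/(-1223) = (2 - 2*(-24))*(1/1877) - 2253*(-1/1223) = (2 + 48)*(1/1877) + 2253/1223 = 50*(1/1877) + 2253/1223 = 50/1877 + 2253/1223 = 4290031/2295571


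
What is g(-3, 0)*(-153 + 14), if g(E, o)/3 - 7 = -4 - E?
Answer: -2502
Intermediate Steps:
g(E, o) = 9 - 3*E (g(E, o) = 21 + 3*(-4 - E) = 21 + (-12 - 3*E) = 9 - 3*E)
g(-3, 0)*(-153 + 14) = (9 - 3*(-3))*(-153 + 14) = (9 + 9)*(-139) = 18*(-139) = -2502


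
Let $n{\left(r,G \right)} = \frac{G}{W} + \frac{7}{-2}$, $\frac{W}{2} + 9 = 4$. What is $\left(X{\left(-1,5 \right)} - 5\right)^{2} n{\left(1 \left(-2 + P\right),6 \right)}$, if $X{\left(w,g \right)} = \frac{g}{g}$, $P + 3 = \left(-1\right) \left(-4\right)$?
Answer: $- \frac{328}{5} \approx -65.6$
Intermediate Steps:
$P = 1$ ($P = -3 - -4 = -3 + 4 = 1$)
$W = -10$ ($W = -18 + 2 \cdot 4 = -18 + 8 = -10$)
$X{\left(w,g \right)} = 1$
$n{\left(r,G \right)} = - \frac{7}{2} - \frac{G}{10}$ ($n{\left(r,G \right)} = \frac{G}{-10} + \frac{7}{-2} = G \left(- \frac{1}{10}\right) + 7 \left(- \frac{1}{2}\right) = - \frac{G}{10} - \frac{7}{2} = - \frac{7}{2} - \frac{G}{10}$)
$\left(X{\left(-1,5 \right)} - 5\right)^{2} n{\left(1 \left(-2 + P\right),6 \right)} = \left(1 - 5\right)^{2} \left(- \frac{7}{2} - \frac{3}{5}\right) = \left(-4\right)^{2} \left(- \frac{7}{2} - \frac{3}{5}\right) = 16 \left(- \frac{41}{10}\right) = - \frac{328}{5}$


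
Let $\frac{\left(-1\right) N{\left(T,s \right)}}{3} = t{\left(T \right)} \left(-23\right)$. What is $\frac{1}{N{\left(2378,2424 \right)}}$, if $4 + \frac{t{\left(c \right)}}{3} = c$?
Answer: $\frac{1}{491418} \approx 2.0349 \cdot 10^{-6}$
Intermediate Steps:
$t{\left(c \right)} = -12 + 3 c$
$N{\left(T,s \right)} = -828 + 207 T$ ($N{\left(T,s \right)} = - 3 \left(-12 + 3 T\right) \left(-23\right) = - 3 \left(276 - 69 T\right) = -828 + 207 T$)
$\frac{1}{N{\left(2378,2424 \right)}} = \frac{1}{-828 + 207 \cdot 2378} = \frac{1}{-828 + 492246} = \frac{1}{491418}$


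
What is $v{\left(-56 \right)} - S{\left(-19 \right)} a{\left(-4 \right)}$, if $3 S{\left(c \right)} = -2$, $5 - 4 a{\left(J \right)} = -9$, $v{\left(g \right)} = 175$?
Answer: $\frac{532}{3} \approx 177.33$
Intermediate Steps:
$a{\left(J \right)} = \frac{7}{2}$ ($a{\left(J \right)} = \frac{5}{4} - - \frac{9}{4} = \frac{5}{4} + \frac{9}{4} = \frac{7}{2}$)
$S{\left(c \right)} = - \frac{2}{3}$ ($S{\left(c \right)} = \frac{1}{3} \left(-2\right) = - \frac{2}{3}$)
$v{\left(-56 \right)} - S{\left(-19 \right)} a{\left(-4 \right)} = 175 - \left(- \frac{2}{3}\right) \frac{7}{2} = 175 - - \frac{7}{3} = 175 + \frac{7}{3} = \frac{532}{3}$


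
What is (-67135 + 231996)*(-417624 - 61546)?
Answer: -78996445370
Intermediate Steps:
(-67135 + 231996)*(-417624 - 61546) = 164861*(-479170) = -78996445370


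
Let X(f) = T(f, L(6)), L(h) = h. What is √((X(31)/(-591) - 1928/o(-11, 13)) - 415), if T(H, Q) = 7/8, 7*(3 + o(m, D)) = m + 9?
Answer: √507839020062/54372 ≈ 13.107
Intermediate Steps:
o(m, D) = -12/7 + m/7 (o(m, D) = -3 + (m + 9)/7 = -3 + (9 + m)/7 = -3 + (9/7 + m/7) = -12/7 + m/7)
T(H, Q) = 7/8 (T(H, Q) = 7*(⅛) = 7/8)
X(f) = 7/8
√((X(31)/(-591) - 1928/o(-11, 13)) - 415) = √(((7/8)/(-591) - 1928/(-12/7 + (⅐)*(-11))) - 415) = √(((7/8)*(-1/591) - 1928/(-12/7 - 11/7)) - 415) = √((-7/4728 - 1928/(-23/7)) - 415) = √((-7/4728 - 1928*(-7/23)) - 415) = √((-7/4728 + 13496/23) - 415) = √(63808927/108744 - 415) = √(18680167/108744) = √507839020062/54372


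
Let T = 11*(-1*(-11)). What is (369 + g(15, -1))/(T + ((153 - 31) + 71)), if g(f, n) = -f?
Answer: 177/157 ≈ 1.1274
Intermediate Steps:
T = 121 (T = 11*11 = 121)
(369 + g(15, -1))/(T + ((153 - 31) + 71)) = (369 - 1*15)/(121 + ((153 - 31) + 71)) = (369 - 15)/(121 + (122 + 71)) = 354/(121 + 193) = 354/314 = 354*(1/314) = 177/157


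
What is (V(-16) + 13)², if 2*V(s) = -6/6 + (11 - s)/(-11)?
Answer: 15376/121 ≈ 127.07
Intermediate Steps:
V(s) = -1 + s/22 (V(s) = (-6/6 + (11 - s)/(-11))/2 = (-6*⅙ + (11 - s)*(-1/11))/2 = (-1 + (-1 + s/11))/2 = (-2 + s/11)/2 = -1 + s/22)
(V(-16) + 13)² = ((-1 + (1/22)*(-16)) + 13)² = ((-1 - 8/11) + 13)² = (-19/11 + 13)² = (124/11)² = 15376/121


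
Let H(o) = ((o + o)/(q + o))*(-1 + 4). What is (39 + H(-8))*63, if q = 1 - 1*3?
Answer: 13797/5 ≈ 2759.4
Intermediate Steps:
q = -2 (q = 1 - 3 = -2)
H(o) = 6*o/(-2 + o) (H(o) = ((o + o)/(-2 + o))*(-1 + 4) = ((2*o)/(-2 + o))*3 = (2*o/(-2 + o))*3 = 6*o/(-2 + o))
(39 + H(-8))*63 = (39 + 6*(-8)/(-2 - 8))*63 = (39 + 6*(-8)/(-10))*63 = (39 + 6*(-8)*(-1/10))*63 = (39 + 24/5)*63 = (219/5)*63 = 13797/5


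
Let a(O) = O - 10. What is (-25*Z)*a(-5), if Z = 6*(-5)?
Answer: -11250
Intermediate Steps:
Z = -30
a(O) = -10 + O
(-25*Z)*a(-5) = (-25*(-30))*(-10 - 5) = 750*(-15) = -11250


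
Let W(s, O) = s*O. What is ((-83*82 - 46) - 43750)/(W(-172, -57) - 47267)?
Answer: 50602/37463 ≈ 1.3507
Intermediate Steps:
W(s, O) = O*s
((-83*82 - 46) - 43750)/(W(-172, -57) - 47267) = ((-83*82 - 46) - 43750)/(-57*(-172) - 47267) = ((-6806 - 46) - 43750)/(9804 - 47267) = (-6852 - 43750)/(-37463) = -50602*(-1/37463) = 50602/37463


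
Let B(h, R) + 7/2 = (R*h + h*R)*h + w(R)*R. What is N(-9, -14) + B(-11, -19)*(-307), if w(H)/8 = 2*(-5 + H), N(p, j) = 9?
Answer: -1654405/2 ≈ -8.2720e+5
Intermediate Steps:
w(H) = -80 + 16*H (w(H) = 8*(2*(-5 + H)) = 8*(-10 + 2*H) = -80 + 16*H)
B(h, R) = -7/2 + R*(-80 + 16*R) + 2*R*h**2 (B(h, R) = -7/2 + ((R*h + h*R)*h + (-80 + 16*R)*R) = -7/2 + ((R*h + R*h)*h + R*(-80 + 16*R)) = -7/2 + ((2*R*h)*h + R*(-80 + 16*R)) = -7/2 + (2*R*h**2 + R*(-80 + 16*R)) = -7/2 + (R*(-80 + 16*R) + 2*R*h**2) = -7/2 + R*(-80 + 16*R) + 2*R*h**2)
N(-9, -14) + B(-11, -19)*(-307) = 9 + (-7/2 + 2*(-19)*(-11)**2 + 16*(-19)*(-5 - 19))*(-307) = 9 + (-7/2 + 2*(-19)*121 + 16*(-19)*(-24))*(-307) = 9 + (-7/2 - 4598 + 7296)*(-307) = 9 + (5389/2)*(-307) = 9 - 1654423/2 = -1654405/2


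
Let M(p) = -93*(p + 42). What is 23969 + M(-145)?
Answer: 33548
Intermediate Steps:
M(p) = -3906 - 93*p (M(p) = -93*(42 + p) = -3906 - 93*p)
23969 + M(-145) = 23969 + (-3906 - 93*(-145)) = 23969 + (-3906 + 13485) = 23969 + 9579 = 33548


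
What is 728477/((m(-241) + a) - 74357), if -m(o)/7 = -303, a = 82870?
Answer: 728477/10634 ≈ 68.505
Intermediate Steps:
m(o) = 2121 (m(o) = -7*(-303) = 2121)
728477/((m(-241) + a) - 74357) = 728477/((2121 + 82870) - 74357) = 728477/(84991 - 74357) = 728477/10634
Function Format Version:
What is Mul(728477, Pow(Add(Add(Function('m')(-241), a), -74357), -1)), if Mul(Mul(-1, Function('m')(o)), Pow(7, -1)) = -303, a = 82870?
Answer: Rational(728477, 10634) ≈ 68.505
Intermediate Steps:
Function('m')(o) = 2121 (Function('m')(o) = Mul(-7, -303) = 2121)
Mul(728477, Pow(Add(Add(Function('m')(-241), a), -74357), -1)) = Mul(728477, Pow(Add(Add(2121, 82870), -74357), -1)) = Mul(728477, Pow(Add(84991, -74357), -1)) = Mul(728477, Pow(10634, -1)) = Mul(728477, Rational(1, 10634)) = Rational(728477, 10634)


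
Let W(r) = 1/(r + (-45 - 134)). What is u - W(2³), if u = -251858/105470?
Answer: -21481124/9017685 ≈ -2.3821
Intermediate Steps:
u = -125929/52735 (u = -251858*1/105470 = -125929/52735 ≈ -2.3880)
W(r) = 1/(-179 + r) (W(r) = 1/(r - 179) = 1/(-179 + r))
u - W(2³) = -125929/52735 - 1/(-179 + 2³) = -125929/52735 - 1/(-179 + 8) = -125929/52735 - 1/(-171) = -125929/52735 - 1*(-1/171) = -125929/52735 + 1/171 = -21481124/9017685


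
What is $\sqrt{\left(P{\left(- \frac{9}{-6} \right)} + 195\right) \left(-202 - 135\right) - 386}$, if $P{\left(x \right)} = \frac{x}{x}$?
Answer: $3 i \sqrt{7382} \approx 257.76 i$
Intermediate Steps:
$P{\left(x \right)} = 1$
$\sqrt{\left(P{\left(- \frac{9}{-6} \right)} + 195\right) \left(-202 - 135\right) - 386} = \sqrt{\left(1 + 195\right) \left(-202 - 135\right) - 386} = \sqrt{196 \left(-337\right) - 386} = \sqrt{-66052 - 386} = \sqrt{-66438} = 3 i \sqrt{7382}$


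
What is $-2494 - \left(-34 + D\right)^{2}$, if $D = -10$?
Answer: $-4430$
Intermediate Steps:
$-2494 - \left(-34 + D\right)^{2} = -2494 - \left(-34 - 10\right)^{2} = -2494 - \left(-44\right)^{2} = -2494 - 1936 = -4430$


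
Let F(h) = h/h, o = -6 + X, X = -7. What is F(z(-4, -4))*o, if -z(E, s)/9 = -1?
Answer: -13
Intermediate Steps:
z(E, s) = 9 (z(E, s) = -9*(-1) = 9)
o = -13 (o = -6 - 7 = -13)
F(h) = 1
F(z(-4, -4))*o = 1*(-13) = -13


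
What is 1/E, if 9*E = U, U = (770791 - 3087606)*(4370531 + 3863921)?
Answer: -9/19077701910380 ≈ -4.7175e-13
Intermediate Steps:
U = -19077701910380 (U = -2316815*8234452 = -19077701910380)
E = -19077701910380/9 (E = (⅑)*(-19077701910380) = -19077701910380/9 ≈ -2.1197e+12)
1/E = 1/(-19077701910380/9) = -9/19077701910380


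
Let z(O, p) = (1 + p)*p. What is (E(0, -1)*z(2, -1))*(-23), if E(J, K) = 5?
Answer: 0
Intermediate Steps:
z(O, p) = p*(1 + p)
(E(0, -1)*z(2, -1))*(-23) = (5*(-(1 - 1)))*(-23) = (5*(-1*0))*(-23) = (5*0)*(-23) = 0*(-23) = 0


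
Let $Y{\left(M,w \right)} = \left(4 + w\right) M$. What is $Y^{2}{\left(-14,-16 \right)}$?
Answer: $28224$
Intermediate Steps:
$Y{\left(M,w \right)} = M \left(4 + w\right)$
$Y^{2}{\left(-14,-16 \right)} = \left(- 14 \left(4 - 16\right)\right)^{2} = \left(\left(-14\right) \left(-12\right)\right)^{2} = 168^{2} = 28224$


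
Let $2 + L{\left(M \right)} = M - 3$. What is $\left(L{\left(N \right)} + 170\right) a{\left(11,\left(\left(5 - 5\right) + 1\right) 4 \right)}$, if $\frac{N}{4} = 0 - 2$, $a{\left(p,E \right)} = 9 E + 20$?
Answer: $8792$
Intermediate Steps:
$a{\left(p,E \right)} = 20 + 9 E$
$N = -8$ ($N = 4 \left(0 - 2\right) = 4 \left(-2\right) = -8$)
$L{\left(M \right)} = -5 + M$ ($L{\left(M \right)} = -2 + \left(M - 3\right) = -2 + \left(-3 + M\right) = -5 + M$)
$\left(L{\left(N \right)} + 170\right) a{\left(11,\left(\left(5 - 5\right) + 1\right) 4 \right)} = \left(\left(-5 - 8\right) + 170\right) \left(20 + 9 \left(\left(5 - 5\right) + 1\right) 4\right) = \left(-13 + 170\right) \left(20 + 9 \left(\left(5 - 5\right) + 1\right) 4\right) = 157 \left(20 + 9 \left(0 + 1\right) 4\right) = 157 \left(20 + 9 \cdot 1 \cdot 4\right) = 157 \left(20 + 9 \cdot 4\right) = 157 \left(20 + 36\right) = 157 \cdot 56 = 8792$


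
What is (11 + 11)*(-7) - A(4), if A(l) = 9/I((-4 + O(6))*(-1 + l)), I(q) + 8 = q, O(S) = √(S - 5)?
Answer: -2609/17 ≈ -153.47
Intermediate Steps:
O(S) = √(-5 + S)
I(q) = -8 + q
A(l) = 9/(-5 - 3*l) (A(l) = 9/(-8 + (-4 + √(-5 + 6))*(-1 + l)) = 9/(-8 + (-4 + √1)*(-1 + l)) = 9/(-8 + (-4 + 1)*(-1 + l)) = 9/(-8 - 3*(-1 + l)) = 9/(-8 + (3 - 3*l)) = 9/(-5 - 3*l))
(11 + 11)*(-7) - A(4) = (11 + 11)*(-7) - (-9)/(5 + 3*4) = 22*(-7) - (-9)/(5 + 12) = -154 - (-9)/17 = -154 - 1*(-9/17) = -154 + 9/17 = -2609/17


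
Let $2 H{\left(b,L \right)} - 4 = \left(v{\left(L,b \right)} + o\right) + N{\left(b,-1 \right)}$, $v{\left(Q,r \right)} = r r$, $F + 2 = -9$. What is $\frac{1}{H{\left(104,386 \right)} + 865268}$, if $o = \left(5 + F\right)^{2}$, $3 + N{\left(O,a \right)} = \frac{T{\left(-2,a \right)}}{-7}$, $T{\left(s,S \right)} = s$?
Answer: $\frac{14}{12189725} \approx 1.1485 \cdot 10^{-6}$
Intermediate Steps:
$F = -11$ ($F = -2 - 9 = -11$)
$N{\left(O,a \right)} = - \frac{19}{7}$ ($N{\left(O,a \right)} = -3 - \frac{2}{-7} = -3 - - \frac{2}{7} = -3 + \frac{2}{7} = - \frac{19}{7}$)
$o = 36$ ($o = \left(5 - 11\right)^{2} = \left(-6\right)^{2} = 36$)
$v{\left(Q,r \right)} = r^{2}$
$H{\left(b,L \right)} = \frac{261}{14} + \frac{b^{2}}{2}$ ($H{\left(b,L \right)} = 2 + \frac{\left(b^{2} + 36\right) - \frac{19}{7}}{2} = 2 + \frac{\left(36 + b^{2}\right) - \frac{19}{7}}{2} = 2 + \frac{\frac{233}{7} + b^{2}}{2} = 2 + \left(\frac{233}{14} + \frac{b^{2}}{2}\right) = \frac{261}{14} + \frac{b^{2}}{2}$)
$\frac{1}{H{\left(104,386 \right)} + 865268} = \frac{1}{\left(\frac{261}{14} + \frac{104^{2}}{2}\right) + 865268} = \frac{1}{\left(\frac{261}{14} + \frac{1}{2} \cdot 10816\right) + 865268} = \frac{1}{\left(\frac{261}{14} + 5408\right) + 865268} = \frac{1}{\frac{75973}{14} + 865268} = \frac{1}{\frac{12189725}{14}} = \frac{14}{12189725}$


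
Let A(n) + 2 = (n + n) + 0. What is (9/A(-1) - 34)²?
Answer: 21025/16 ≈ 1314.1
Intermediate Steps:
A(n) = -2 + 2*n (A(n) = -2 + ((n + n) + 0) = -2 + (2*n + 0) = -2 + 2*n)
(9/A(-1) - 34)² = (9/(-2 + 2*(-1)) - 34)² = (9/(-2 - 2) - 34)² = (9/(-4) - 34)² = (9*(-¼) - 34)² = (-9/4 - 34)² = (-145/4)² = 21025/16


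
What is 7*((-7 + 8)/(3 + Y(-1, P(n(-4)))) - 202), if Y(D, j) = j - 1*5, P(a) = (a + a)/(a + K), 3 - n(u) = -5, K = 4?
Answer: -2849/2 ≈ -1424.5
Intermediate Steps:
n(u) = 8 (n(u) = 3 - 1*(-5) = 3 + 5 = 8)
P(a) = 2*a/(4 + a) (P(a) = (a + a)/(a + 4) = (2*a)/(4 + a) = 2*a/(4 + a))
Y(D, j) = -5 + j (Y(D, j) = j - 5 = -5 + j)
7*((-7 + 8)/(3 + Y(-1, P(n(-4)))) - 202) = 7*((-7 + 8)/(3 + (-5 + 2*8/(4 + 8))) - 202) = 7*(1/(3 + (-5 + 2*8/12)) - 202) = 7*(1/(3 + (-5 + 2*8*(1/12))) - 202) = 7*(1/(3 + (-5 + 4/3)) - 202) = 7*(1/(3 - 11/3) - 202) = 7*(1/(-2/3) - 202) = 7*(-3/2*1 - 202) = 7*(-3/2 - 202) = 7*(-407/2) = -2849/2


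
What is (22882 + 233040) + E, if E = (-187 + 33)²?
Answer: 279638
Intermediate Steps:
E = 23716 (E = (-154)² = 23716)
(22882 + 233040) + E = (22882 + 233040) + 23716 = 255922 + 23716 = 279638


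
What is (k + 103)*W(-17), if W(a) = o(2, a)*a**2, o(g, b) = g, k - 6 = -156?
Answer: -27166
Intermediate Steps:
k = -150 (k = 6 - 156 = -150)
W(a) = 2*a**2
(k + 103)*W(-17) = (-150 + 103)*(2*(-17)**2) = -94*289 = -47*578 = -27166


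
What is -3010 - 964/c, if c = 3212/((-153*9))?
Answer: -2085173/803 ≈ -2596.7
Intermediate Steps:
c = -3212/1377 (c = 3212/(-1377) = 3212*(-1/1377) = -3212/1377 ≈ -2.3326)
-3010 - 964/c = -3010 - 964/(-3212/1377) = -3010 - 964*(-1377/3212) = -3010 + 331857/803 = -2085173/803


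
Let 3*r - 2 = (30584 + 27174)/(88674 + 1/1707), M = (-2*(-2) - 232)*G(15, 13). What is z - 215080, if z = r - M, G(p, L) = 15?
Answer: -96114310908676/454099557 ≈ -2.1166e+5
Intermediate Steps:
M = -3420 (M = (-2*(-2) - 232)*15 = (4 - 232)*15 = -228*15 = -3420)
r = 401325944/454099557 (r = ⅔ + ((30584 + 27174)/(88674 + 1/1707))/3 = ⅔ + (57758/(88674 + 1/1707))/3 = ⅔ + (57758/(151366519/1707))/3 = ⅔ + (57758*(1707/151366519))/3 = ⅔ + (⅓)*(98592906/151366519) = ⅔ + 32864302/151366519 = 401325944/454099557 ≈ 0.88378)
z = 1553421810884/454099557 (z = 401325944/454099557 - 1*(-3420) = 401325944/454099557 + 3420 = 1553421810884/454099557 ≈ 3420.9)
z - 215080 = 1553421810884/454099557 - 215080 = -96114310908676/454099557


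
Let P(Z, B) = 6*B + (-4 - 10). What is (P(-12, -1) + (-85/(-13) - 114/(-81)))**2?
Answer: 17901361/123201 ≈ 145.30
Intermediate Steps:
P(Z, B) = -14 + 6*B (P(Z, B) = 6*B - 14 = -14 + 6*B)
(P(-12, -1) + (-85/(-13) - 114/(-81)))**2 = ((-14 + 6*(-1)) + (-85/(-13) - 114/(-81)))**2 = ((-14 - 6) + (-85*(-1/13) - 114*(-1/81)))**2 = (-20 + (85/13 + 38/27))**2 = (-20 + 2789/351)**2 = (-4231/351)**2 = 17901361/123201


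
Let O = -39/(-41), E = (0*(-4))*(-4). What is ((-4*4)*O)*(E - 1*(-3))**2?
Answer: -5616/41 ≈ -136.98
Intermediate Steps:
E = 0 (E = 0*(-4) = 0)
O = 39/41 (O = -39*(-1/41) = 39/41 ≈ 0.95122)
((-4*4)*O)*(E - 1*(-3))**2 = (-4*4*(39/41))*(0 - 1*(-3))**2 = (-16*39/41)*(0 + 3)**2 = -624/41*3**2 = -624/41*9 = -5616/41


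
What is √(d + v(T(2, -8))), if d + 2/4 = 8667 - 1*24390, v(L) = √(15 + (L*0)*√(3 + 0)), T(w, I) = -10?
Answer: √(-62894 + 4*√15)/2 ≈ 125.38*I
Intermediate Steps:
v(L) = √15 (v(L) = √(15 + 0*√3) = √(15 + 0) = √15)
d = -31447/2 (d = -½ + (8667 - 1*24390) = -½ + (8667 - 24390) = -½ - 15723 = -31447/2 ≈ -15724.)
√(d + v(T(2, -8))) = √(-31447/2 + √15)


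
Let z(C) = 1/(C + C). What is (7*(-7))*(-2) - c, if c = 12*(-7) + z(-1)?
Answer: 365/2 ≈ 182.50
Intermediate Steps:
z(C) = 1/(2*C)
c = -169/2 (c = 12*(-7) + (1/2)/(-1) = -84 + (1/2)*(-1) = -84 - 1/2 = -169/2 ≈ -84.500)
(7*(-7))*(-2) - c = (7*(-7))*(-2) - 1*(-169/2) = -49*(-2) + 169/2 = 98 + 169/2 = 365/2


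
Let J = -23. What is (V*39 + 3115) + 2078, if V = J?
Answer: 4296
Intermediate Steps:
V = -23
(V*39 + 3115) + 2078 = (-23*39 + 3115) + 2078 = (-897 + 3115) + 2078 = 2218 + 2078 = 4296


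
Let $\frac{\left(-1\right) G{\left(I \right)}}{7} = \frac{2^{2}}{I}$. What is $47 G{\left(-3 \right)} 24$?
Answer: $10528$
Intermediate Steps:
$G{\left(I \right)} = - \frac{28}{I}$ ($G{\left(I \right)} = - 7 \frac{2^{2}}{I} = - 7 \frac{4}{I} = - \frac{28}{I}$)
$47 G{\left(-3 \right)} 24 = 47 \left(- \frac{28}{-3}\right) 24 = 47 \left(\left(-28\right) \left(- \frac{1}{3}\right)\right) 24 = 47 \cdot \frac{28}{3} \cdot 24 = \frac{1316}{3} \cdot 24 = 10528$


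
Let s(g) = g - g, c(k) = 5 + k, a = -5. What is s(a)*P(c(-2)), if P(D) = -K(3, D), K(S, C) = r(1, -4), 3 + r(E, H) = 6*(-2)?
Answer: 0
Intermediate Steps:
r(E, H) = -15 (r(E, H) = -3 + 6*(-2) = -3 - 12 = -15)
K(S, C) = -15
s(g) = 0
P(D) = 15 (P(D) = -1*(-15) = 15)
s(a)*P(c(-2)) = 0*15 = 0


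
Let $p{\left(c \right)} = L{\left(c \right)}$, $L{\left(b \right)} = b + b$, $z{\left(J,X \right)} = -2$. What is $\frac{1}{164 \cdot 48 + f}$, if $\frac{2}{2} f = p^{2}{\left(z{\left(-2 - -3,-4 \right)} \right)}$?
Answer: $\frac{1}{7888} \approx 0.00012677$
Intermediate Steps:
$L{\left(b \right)} = 2 b$
$p{\left(c \right)} = 2 c$
$f = 16$ ($f = \left(2 \left(-2\right)\right)^{2} = \left(-4\right)^{2} = 16$)
$\frac{1}{164 \cdot 48 + f} = \frac{1}{164 \cdot 48 + 16} = \frac{1}{7872 + 16} = \frac{1}{7888}$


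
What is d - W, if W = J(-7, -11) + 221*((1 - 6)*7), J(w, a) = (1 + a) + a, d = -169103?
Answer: -161347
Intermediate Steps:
J(w, a) = 1 + 2*a
W = -7756 (W = (1 + 2*(-11)) + 221*((1 - 6)*7) = (1 - 22) + 221*(-5*7) = -21 + 221*(-35) = -21 - 7735 = -7756)
d - W = -169103 - 1*(-7756) = -169103 + 7756 = -161347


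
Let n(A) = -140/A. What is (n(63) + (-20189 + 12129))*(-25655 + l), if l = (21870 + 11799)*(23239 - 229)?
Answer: -56212089419600/9 ≈ -6.2458e+12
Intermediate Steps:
l = 774723690 (l = 33669*23010 = 774723690)
(n(63) + (-20189 + 12129))*(-25655 + l) = (-140/63 + (-20189 + 12129))*(-25655 + 774723690) = (-140*1/63 - 8060)*774698035 = (-20/9 - 8060)*774698035 = -72560/9*774698035 = -56212089419600/9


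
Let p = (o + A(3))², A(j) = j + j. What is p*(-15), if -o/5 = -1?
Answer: -1815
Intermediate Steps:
A(j) = 2*j
o = 5 (o = -5*(-1) = 5)
p = 121 (p = (5 + 2*3)² = (5 + 6)² = 11² = 121)
p*(-15) = 121*(-15) = -1815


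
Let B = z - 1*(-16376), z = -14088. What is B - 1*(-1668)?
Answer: 3956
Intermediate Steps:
B = 2288 (B = -14088 - 1*(-16376) = -14088 + 16376 = 2288)
B - 1*(-1668) = 2288 - 1*(-1668) = 2288 + 1668 = 3956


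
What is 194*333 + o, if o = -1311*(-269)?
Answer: 417261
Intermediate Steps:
o = 352659
194*333 + o = 194*333 + 352659 = 64602 + 352659 = 417261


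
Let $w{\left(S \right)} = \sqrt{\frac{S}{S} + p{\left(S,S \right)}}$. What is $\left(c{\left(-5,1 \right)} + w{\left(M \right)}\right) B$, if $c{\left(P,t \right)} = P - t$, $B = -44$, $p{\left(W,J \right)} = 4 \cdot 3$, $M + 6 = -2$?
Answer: $264 - 44 \sqrt{13} \approx 105.36$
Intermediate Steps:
$M = -8$ ($M = -6 - 2 = -8$)
$p{\left(W,J \right)} = 12$
$w{\left(S \right)} = \sqrt{13}$ ($w{\left(S \right)} = \sqrt{\frac{S}{S} + 12} = \sqrt{1 + 12} = \sqrt{13}$)
$\left(c{\left(-5,1 \right)} + w{\left(M \right)}\right) B = \left(\left(-5 - 1\right) + \sqrt{13}\right) \left(-44\right) = \left(-6 + \sqrt{13}\right) \left(-44\right) = 264 - 44 \sqrt{13}$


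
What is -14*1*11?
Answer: -154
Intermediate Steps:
-14*1*11 = -14*11 = -154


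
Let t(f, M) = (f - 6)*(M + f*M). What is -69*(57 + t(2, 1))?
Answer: -3105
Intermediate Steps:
t(f, M) = (-6 + f)*(M + M*f)
-69*(57 + t(2, 1)) = -69*(57 + 1*(-6 + 2² - 5*2)) = -69*(57 + 1*(-6 + 4 - 10)) = -69*(57 + 1*(-12)) = -69*(57 - 12) = -69*45 = -3105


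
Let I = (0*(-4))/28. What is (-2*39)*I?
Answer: 0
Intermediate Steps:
I = 0 (I = 0*(1/28) = 0)
(-2*39)*I = -2*39*0 = -78*0 = 0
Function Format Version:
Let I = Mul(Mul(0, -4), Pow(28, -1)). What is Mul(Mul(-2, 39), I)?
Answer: 0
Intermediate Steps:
I = 0 (I = Mul(0, Rational(1, 28)) = 0)
Mul(Mul(-2, 39), I) = Mul(Mul(-2, 39), 0) = Mul(-78, 0) = 0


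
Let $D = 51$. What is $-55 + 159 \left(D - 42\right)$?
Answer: $1376$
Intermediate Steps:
$-55 + 159 \left(D - 42\right) = -55 + 159 \left(51 - 42\right) = -55 + 159 \cdot 9 = -55 + 1431 = 1376$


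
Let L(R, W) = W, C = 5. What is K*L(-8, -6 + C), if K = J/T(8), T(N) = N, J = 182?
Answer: -91/4 ≈ -22.750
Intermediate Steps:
K = 91/4 (K = 182/8 = 182*(⅛) = 91/4 ≈ 22.750)
K*L(-8, -6 + C) = 91*(-6 + 5)/4 = (91/4)*(-1) = -91/4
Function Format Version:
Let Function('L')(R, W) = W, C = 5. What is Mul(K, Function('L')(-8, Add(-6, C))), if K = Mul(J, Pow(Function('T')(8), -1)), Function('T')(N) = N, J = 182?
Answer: Rational(-91, 4) ≈ -22.750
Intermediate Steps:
K = Rational(91, 4) (K = Mul(182, Pow(8, -1)) = Mul(182, Rational(1, 8)) = Rational(91, 4) ≈ 22.750)
Mul(K, Function('L')(-8, Add(-6, C))) = Mul(Rational(91, 4), Add(-6, 5)) = Mul(Rational(91, 4), -1) = Rational(-91, 4)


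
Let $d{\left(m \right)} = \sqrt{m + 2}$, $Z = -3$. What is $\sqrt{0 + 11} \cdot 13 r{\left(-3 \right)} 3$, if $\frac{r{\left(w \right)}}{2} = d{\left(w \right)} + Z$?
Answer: $78 \sqrt{11} \left(-3 + i\right) \approx -776.09 + 258.7 i$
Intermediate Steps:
$d{\left(m \right)} = \sqrt{2 + m}$
$r{\left(w \right)} = -6 + 2 \sqrt{2 + w}$ ($r{\left(w \right)} = 2 \left(\sqrt{2 + w} - 3\right) = 2 \left(-3 + \sqrt{2 + w}\right) = -6 + 2 \sqrt{2 + w}$)
$\sqrt{0 + 11} \cdot 13 r{\left(-3 \right)} 3 = \sqrt{0 + 11} \cdot 13 \left(-6 + 2 \sqrt{2 - 3}\right) 3 = \sqrt{11} \cdot 13 \left(-6 + 2 \sqrt{-1}\right) 3 = 13 \sqrt{11} \left(-6 + 2 i\right) 3 = 13 \sqrt{11} \left(-18 + 6 i\right)$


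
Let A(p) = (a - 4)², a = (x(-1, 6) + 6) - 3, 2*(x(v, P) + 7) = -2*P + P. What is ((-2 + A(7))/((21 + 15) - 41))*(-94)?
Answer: 11186/5 ≈ 2237.2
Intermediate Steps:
x(v, P) = -7 - P/2 (x(v, P) = -7 + (-2*P + P)/2 = -7 + (-P)/2 = -7 - P/2)
a = -7 (a = ((-7 - ½*6) + 6) - 3 = ((-7 - 3) + 6) - 3 = (-10 + 6) - 3 = -4 - 3 = -7)
A(p) = 121 (A(p) = (-7 - 4)² = (-11)² = 121)
((-2 + A(7))/((21 + 15) - 41))*(-94) = ((-2 + 121)/((21 + 15) - 41))*(-94) = (119/(36 - 41))*(-94) = (119/(-5))*(-94) = (119*(-⅕))*(-94) = -119/5*(-94) = 11186/5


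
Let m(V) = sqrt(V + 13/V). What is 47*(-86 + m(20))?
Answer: -4042 + 47*sqrt(2065)/10 ≈ -3828.4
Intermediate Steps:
47*(-86 + m(20)) = 47*(-86 + sqrt(20 + 13/20)) = 47*(-86 + sqrt(413/20)) = 47*(-86 + sqrt(2065)/10) = -4042 + 47*sqrt(2065)/10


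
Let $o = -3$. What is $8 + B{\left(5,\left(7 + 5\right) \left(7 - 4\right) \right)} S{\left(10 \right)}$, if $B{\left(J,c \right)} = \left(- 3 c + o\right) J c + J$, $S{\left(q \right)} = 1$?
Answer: $-19967$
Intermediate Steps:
$B{\left(J,c \right)} = J + J c \left(-3 - 3 c\right)$ ($B{\left(J,c \right)} = \left(- 3 c - 3\right) J c + J = \left(-3 - 3 c\right) J c + J = J \left(-3 - 3 c\right) c + J = J c \left(-3 - 3 c\right) + J = J + J c \left(-3 - 3 c\right)$)
$8 + B{\left(5,\left(7 + 5\right) \left(7 - 4\right) \right)} S{\left(10 \right)} = 8 + 5 \left(1 - 3 \left(7 + 5\right) \left(7 - 4\right) - 3 \left(\left(7 + 5\right) \left(7 - 4\right)\right)^{2}\right) 1 = 8 + 5 \left(1 - 3 \cdot 12 \cdot 3 - 3 \left(12 \cdot 3\right)^{2}\right) 1 = 8 + 5 \left(1 - 108 - 3 \cdot 36^{2}\right) 1 = 8 + 5 \left(1 - 108 - 3888\right) 1 = 8 + 5 \left(-3995\right) 1 = 8 - 19975 = -19967$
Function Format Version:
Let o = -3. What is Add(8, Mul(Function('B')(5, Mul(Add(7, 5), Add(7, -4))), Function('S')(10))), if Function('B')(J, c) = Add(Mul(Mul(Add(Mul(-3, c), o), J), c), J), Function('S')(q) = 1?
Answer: -19967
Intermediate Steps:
Function('B')(J, c) = Add(J, Mul(J, c, Add(-3, Mul(-3, c)))) (Function('B')(J, c) = Add(Mul(Mul(Add(Mul(-3, c), -3), J), c), J) = Add(Mul(Mul(Add(-3, Mul(-3, c)), J), c), J) = Add(Mul(Mul(J, Add(-3, Mul(-3, c))), c), J) = Add(Mul(J, c, Add(-3, Mul(-3, c))), J) = Add(J, Mul(J, c, Add(-3, Mul(-3, c)))))
Add(8, Mul(Function('B')(5, Mul(Add(7, 5), Add(7, -4))), Function('S')(10))) = Add(8, Mul(Mul(5, Add(1, Mul(-3, Mul(Add(7, 5), Add(7, -4))), Mul(-3, Pow(Mul(Add(7, 5), Add(7, -4)), 2)))), 1)) = Add(8, Mul(Mul(5, Add(1, Mul(-3, Mul(12, 3)), Mul(-3, Pow(Mul(12, 3), 2)))), 1)) = Add(8, Mul(Mul(5, Add(1, Mul(-3, 36), Mul(-3, Pow(36, 2)))), 1)) = Add(8, Mul(Mul(5, Add(1, -108, Mul(-3, 1296))), 1)) = Add(8, Mul(Mul(5, Add(1, -108, -3888)), 1)) = Add(8, Mul(Mul(5, -3995), 1)) = Add(8, Mul(-19975, 1)) = Add(8, -19975) = -19967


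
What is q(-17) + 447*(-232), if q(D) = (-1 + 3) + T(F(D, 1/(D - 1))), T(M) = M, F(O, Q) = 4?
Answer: -103698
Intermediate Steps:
q(D) = 6 (q(D) = (-1 + 3) + 4 = 2 + 4 = 6)
q(-17) + 447*(-232) = 6 + 447*(-232) = 6 - 103704 = -103698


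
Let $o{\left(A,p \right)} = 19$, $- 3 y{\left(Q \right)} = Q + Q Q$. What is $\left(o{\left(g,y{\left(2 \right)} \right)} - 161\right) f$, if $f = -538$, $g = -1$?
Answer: $76396$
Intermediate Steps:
$y{\left(Q \right)} = - \frac{Q}{3} - \frac{Q^{2}}{3}$ ($y{\left(Q \right)} = - \frac{Q + Q Q}{3} = - \frac{Q + Q^{2}}{3} = - \frac{Q}{3} - \frac{Q^{2}}{3}$)
$\left(o{\left(g,y{\left(2 \right)} \right)} - 161\right) f = \left(19 - 161\right) \left(-538\right) = \left(-142\right) \left(-538\right) = 76396$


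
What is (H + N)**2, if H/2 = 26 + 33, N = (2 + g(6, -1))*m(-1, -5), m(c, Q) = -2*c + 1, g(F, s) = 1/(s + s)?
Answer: 60025/4 ≈ 15006.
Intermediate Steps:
g(F, s) = 1/(2*s)
m(c, Q) = 1 - 2*c
N = 9/2 (N = (2 + (1/2)/(-1))*(1 - 2*(-1)) = (2 + (1/2)*(-1))*(1 + 2) = (2 - 1/2)*3 = (3/2)*3 = 9/2 ≈ 4.5000)
H = 118 (H = 2*(26 + 33) = 2*59 = 118)
(H + N)**2 = (118 + 9/2)**2 = (245/2)**2 = 60025/4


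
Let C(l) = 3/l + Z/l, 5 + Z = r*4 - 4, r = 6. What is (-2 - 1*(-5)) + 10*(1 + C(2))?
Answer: 103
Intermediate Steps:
Z = 15 (Z = -5 + (6*4 - 4) = -5 + (24 - 4) = -5 + 20 = 15)
C(l) = 18/l (C(l) = 3/l + 15/l = 18/l)
(-2 - 1*(-5)) + 10*(1 + C(2)) = (-2 - 1*(-5)) + 10*(1 + 18/2) = (-2 + 5) + 10*(1 + 18*(½)) = 3 + 10*(1 + 9) = 3 + 10*10 = 3 + 100 = 103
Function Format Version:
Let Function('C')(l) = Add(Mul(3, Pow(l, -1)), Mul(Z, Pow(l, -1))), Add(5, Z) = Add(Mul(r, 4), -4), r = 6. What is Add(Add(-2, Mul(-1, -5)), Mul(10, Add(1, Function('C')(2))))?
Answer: 103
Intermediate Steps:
Z = 15 (Z = Add(-5, Add(Mul(6, 4), -4)) = Add(-5, Add(24, -4)) = Add(-5, 20) = 15)
Function('C')(l) = Mul(18, Pow(l, -1)) (Function('C')(l) = Add(Mul(3, Pow(l, -1)), Mul(15, Pow(l, -1))) = Mul(18, Pow(l, -1)))
Add(Add(-2, Mul(-1, -5)), Mul(10, Add(1, Function('C')(2)))) = Add(Add(-2, Mul(-1, -5)), Mul(10, Add(1, Mul(18, Pow(2, -1))))) = Add(Add(-2, 5), Mul(10, Add(1, Mul(18, Rational(1, 2))))) = Add(3, Mul(10, Add(1, 9))) = Add(3, Mul(10, 10)) = Add(3, 100) = 103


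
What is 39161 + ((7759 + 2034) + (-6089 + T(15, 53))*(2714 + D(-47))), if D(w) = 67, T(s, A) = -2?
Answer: -16890117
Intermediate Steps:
39161 + ((7759 + 2034) + (-6089 + T(15, 53))*(2714 + D(-47))) = 39161 + ((7759 + 2034) + (-6089 - 2)*(2714 + 67)) = 39161 + (9793 - 6091*2781) = 39161 + (9793 - 16939071) = 39161 - 16929278 = -16890117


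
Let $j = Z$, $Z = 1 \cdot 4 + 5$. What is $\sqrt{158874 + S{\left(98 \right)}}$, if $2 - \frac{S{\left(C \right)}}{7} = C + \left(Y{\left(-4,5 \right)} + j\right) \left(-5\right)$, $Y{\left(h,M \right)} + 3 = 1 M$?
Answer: $\sqrt{158587} \approx 398.23$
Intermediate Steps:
$Y{\left(h,M \right)} = -3 + M$ ($Y{\left(h,M \right)} = -3 + 1 M = -3 + M$)
$Z = 9$ ($Z = 4 + 5 = 9$)
$j = 9$
$S{\left(C \right)} = 399 - 7 C$ ($S{\left(C \right)} = 14 - 7 \left(C + \left(\left(-3 + 5\right) + 9\right) \left(-5\right)\right) = 14 - 7 \left(C + \left(2 + 9\right) \left(-5\right)\right) = 14 - 7 \left(C + 11 \left(-5\right)\right) = 14 - 7 \left(C - 55\right) = 14 - 7 \left(-55 + C\right) = 14 - \left(-385 + 7 C\right) = 399 - 7 C$)
$\sqrt{158874 + S{\left(98 \right)}} = \sqrt{158874 + \left(399 - 686\right)} = \sqrt{158874 - 287} = \sqrt{158587}$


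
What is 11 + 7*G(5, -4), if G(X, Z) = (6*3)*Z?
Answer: -493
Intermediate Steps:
G(X, Z) = 18*Z
11 + 7*G(5, -4) = 11 + 7*(18*(-4)) = 11 + 7*(-72) = 11 - 504 = -493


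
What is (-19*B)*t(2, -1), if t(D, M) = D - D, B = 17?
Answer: 0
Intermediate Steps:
t(D, M) = 0
(-19*B)*t(2, -1) = -19*17*0 = -323*0 = 0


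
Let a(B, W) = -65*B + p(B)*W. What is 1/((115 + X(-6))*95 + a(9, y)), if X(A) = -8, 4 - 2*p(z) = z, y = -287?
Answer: 2/20595 ≈ 9.7111e-5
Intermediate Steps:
p(z) = 2 - z/2
a(B, W) = -65*B + W*(2 - B/2) (a(B, W) = -65*B + (2 - B/2)*W = -65*B + W*(2 - B/2))
1/((115 + X(-6))*95 + a(9, y)) = 1/((115 - 8)*95 + (-65*9 - ½*(-287)*(-4 + 9))) = 1/(107*95 + (-585 - ½*(-287)*5)) = 1/(10165 + (-585 + 1435/2)) = 1/(10165 + 265/2) = 1/(20595/2) = 2/20595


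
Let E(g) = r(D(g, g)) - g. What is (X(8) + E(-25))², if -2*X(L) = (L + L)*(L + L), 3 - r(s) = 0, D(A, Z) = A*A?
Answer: 10000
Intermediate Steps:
D(A, Z) = A²
r(s) = 3 (r(s) = 3 - 1*0 = 3 + 0 = 3)
E(g) = 3 - g
X(L) = -2*L² (X(L) = -(L + L)*(L + L)/2 = -2*L*2*L/2 = -2*L²)
(X(8) + E(-25))² = (-2*8² + (3 - 1*(-25)))² = (-2*64 + (3 + 25))² = (-128 + 28)² = (-100)² = 10000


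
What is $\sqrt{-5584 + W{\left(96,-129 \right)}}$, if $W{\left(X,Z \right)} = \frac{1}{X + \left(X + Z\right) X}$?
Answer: $\frac{11 i \sqrt{425307}}{96} \approx 74.726 i$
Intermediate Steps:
$W{\left(X,Z \right)} = \frac{1}{X + X \left(X + Z\right)}$
$\sqrt{-5584 + W{\left(96,-129 \right)}} = \sqrt{-5584 + \frac{1}{96 \left(1 + 96 - 129\right)}} = \sqrt{-5584 + \frac{1}{96 \left(-32\right)}} = \sqrt{-5584 + \frac{1}{96} \left(- \frac{1}{32}\right)} = \sqrt{-5584 - \frac{1}{3072}} = \sqrt{- \frac{17154049}{3072}} = \frac{11 i \sqrt{425307}}{96}$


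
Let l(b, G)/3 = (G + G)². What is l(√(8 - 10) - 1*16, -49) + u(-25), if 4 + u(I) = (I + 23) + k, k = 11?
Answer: 28817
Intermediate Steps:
l(b, G) = 12*G² (l(b, G) = 3*(G + G)² = 3*(2*G)² = 3*(4*G²) = 12*G²)
u(I) = 30 + I (u(I) = -4 + ((I + 23) + 11) = -4 + ((23 + I) + 11) = -4 + (34 + I) = 30 + I)
l(√(8 - 10) - 1*16, -49) + u(-25) = 12*(-49)² + (30 - 25) = 12*2401 + 5 = 28812 + 5 = 28817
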